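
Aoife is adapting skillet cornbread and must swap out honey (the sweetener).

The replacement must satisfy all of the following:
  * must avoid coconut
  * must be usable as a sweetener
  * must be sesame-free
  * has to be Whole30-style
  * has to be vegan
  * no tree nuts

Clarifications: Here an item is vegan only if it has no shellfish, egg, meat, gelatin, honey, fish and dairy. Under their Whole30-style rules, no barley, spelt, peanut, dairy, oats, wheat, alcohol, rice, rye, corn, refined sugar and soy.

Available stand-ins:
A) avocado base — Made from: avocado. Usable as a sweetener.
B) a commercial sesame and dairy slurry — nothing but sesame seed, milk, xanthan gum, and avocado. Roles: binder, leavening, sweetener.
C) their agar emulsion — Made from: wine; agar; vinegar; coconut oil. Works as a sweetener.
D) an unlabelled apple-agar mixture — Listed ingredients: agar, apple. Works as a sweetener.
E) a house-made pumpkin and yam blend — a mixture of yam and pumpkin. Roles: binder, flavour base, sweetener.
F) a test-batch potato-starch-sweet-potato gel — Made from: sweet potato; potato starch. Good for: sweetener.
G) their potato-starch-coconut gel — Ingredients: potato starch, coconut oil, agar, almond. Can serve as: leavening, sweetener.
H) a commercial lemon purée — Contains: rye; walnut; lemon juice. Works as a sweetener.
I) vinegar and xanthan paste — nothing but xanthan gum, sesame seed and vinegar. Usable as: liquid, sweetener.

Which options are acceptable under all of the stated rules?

A, D, E, F

A: nothing on the exclusion list — keep
B: has milk, so not vegan; has milk, so not Whole30-style (and 1 more) — out
C: has wine, so not Whole30-style; has coconut oil, so not coconut-free — out
D: no coconut, no tree nuts — valid
E: only pumpkin and yam; none excluded — keep
F: only potato starch and sweet potato; none excluded — keep
G: has coconut oil, so not coconut-free; has almond, so not tree-nut-free — reject
H: has rye, so not Whole30-style; has walnut, so not tree-nut-free — no
I: has sesame seed, so not sesame-free — out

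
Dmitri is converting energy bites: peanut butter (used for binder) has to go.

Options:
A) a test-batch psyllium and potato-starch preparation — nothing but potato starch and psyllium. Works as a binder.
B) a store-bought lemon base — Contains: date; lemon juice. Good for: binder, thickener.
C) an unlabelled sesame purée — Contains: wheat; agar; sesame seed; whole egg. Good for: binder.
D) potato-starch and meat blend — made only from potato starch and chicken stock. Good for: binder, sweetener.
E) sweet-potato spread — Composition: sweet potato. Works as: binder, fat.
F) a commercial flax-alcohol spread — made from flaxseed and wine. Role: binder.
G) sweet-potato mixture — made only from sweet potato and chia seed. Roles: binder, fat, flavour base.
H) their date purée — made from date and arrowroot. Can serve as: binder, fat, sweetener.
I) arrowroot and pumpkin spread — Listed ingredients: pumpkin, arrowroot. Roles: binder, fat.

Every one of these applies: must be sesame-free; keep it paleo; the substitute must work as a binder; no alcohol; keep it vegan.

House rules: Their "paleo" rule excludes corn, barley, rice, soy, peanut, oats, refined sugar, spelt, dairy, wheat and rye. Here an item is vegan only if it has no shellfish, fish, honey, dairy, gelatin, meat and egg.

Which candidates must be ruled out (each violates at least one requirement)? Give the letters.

A: nothing on the exclusion list — valid
B: works as a binder, no alcohol, paleo — keep
C: has wheat, so not paleo; has whole egg, so not vegan (and 1 more) — no
D: has chicken stock, so not vegan — out
E: only sweet potato; none excluded — OK
F: has wine, so not alcohol-free — no
G: nothing on the exclusion list — OK
H: only arrowroot and date; none excluded — valid
I: works as a binder, vegan, paleo — valid

C, D, F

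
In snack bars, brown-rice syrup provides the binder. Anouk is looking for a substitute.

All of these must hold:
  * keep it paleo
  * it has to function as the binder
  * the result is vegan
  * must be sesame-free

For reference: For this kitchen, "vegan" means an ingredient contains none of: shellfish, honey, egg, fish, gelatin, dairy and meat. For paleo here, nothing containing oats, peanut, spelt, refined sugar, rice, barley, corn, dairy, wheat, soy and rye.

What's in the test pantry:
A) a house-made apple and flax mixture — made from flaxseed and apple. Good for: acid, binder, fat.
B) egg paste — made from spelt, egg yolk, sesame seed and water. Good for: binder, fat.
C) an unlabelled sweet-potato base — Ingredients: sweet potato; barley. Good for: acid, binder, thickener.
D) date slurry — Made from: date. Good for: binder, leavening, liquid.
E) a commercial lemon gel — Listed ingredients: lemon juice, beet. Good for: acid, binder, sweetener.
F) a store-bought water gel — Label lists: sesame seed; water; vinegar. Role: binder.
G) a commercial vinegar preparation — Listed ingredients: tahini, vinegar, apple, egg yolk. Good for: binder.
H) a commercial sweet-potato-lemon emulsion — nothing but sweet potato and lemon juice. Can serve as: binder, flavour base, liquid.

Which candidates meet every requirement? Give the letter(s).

A: only flaxseed and apple; none excluded — valid
B: has egg yolk, so not vegan; has spelt, so not paleo (and 1 more) — no
C: has barley, so not paleo — reject
D: all constraints satisfied — valid
E: works as a binder, vegan, no sesame — keep
F: has sesame seed, so not sesame-free — reject
G: has egg yolk, so not vegan; has tahini, so not sesame-free — out
H: paleo, vegan — keep

A, D, E, H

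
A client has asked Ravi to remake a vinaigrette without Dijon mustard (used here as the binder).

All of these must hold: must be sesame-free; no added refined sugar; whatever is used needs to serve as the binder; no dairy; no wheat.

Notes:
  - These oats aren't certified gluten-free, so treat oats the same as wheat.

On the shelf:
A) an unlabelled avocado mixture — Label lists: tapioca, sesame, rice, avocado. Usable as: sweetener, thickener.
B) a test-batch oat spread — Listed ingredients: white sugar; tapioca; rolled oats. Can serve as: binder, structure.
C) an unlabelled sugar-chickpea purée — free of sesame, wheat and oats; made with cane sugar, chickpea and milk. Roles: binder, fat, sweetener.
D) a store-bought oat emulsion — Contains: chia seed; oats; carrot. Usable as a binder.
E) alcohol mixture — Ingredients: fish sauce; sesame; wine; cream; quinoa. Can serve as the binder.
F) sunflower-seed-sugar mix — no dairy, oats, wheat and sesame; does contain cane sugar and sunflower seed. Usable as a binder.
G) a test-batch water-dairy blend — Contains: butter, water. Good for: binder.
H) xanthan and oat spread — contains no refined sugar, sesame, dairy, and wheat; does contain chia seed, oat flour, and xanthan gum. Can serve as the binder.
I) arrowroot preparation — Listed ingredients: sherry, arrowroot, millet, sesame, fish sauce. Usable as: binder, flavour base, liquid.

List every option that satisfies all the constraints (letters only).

A: not usable as a binder; has sesame, so not sesame-free — no
B: has white sugar, so not no-added-sugar; has rolled oats, so not wheat-free — out
C: has cane sugar, so not no-added-sugar; has milk, so not dairy-free — reject
D: has oats, so not wheat-free — out
E: has sesame, so not sesame-free; has cream, so not dairy-free — out
F: has cane sugar, so not no-added-sugar — reject
G: has butter, so not dairy-free — out
H: has oat flour, so not wheat-free — reject
I: has sesame, so not sesame-free — reject

none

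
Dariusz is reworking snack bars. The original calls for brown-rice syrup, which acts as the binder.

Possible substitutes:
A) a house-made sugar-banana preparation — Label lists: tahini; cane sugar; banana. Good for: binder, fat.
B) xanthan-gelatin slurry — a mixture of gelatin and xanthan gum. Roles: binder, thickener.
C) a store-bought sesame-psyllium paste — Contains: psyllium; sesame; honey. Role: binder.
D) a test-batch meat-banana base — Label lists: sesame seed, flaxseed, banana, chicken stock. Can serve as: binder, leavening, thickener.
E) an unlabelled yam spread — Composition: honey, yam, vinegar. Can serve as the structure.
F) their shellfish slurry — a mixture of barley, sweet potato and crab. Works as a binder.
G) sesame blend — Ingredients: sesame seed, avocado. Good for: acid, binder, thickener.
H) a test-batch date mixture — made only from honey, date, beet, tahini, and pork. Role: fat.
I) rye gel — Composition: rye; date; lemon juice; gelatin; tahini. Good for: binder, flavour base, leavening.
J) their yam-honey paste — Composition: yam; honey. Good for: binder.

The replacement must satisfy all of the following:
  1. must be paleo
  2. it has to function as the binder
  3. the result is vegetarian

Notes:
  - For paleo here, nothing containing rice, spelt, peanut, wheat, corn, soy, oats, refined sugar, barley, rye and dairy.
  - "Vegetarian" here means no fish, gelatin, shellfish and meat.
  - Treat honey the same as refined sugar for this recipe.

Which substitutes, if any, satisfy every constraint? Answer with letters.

G

A: has cane sugar, so not paleo — reject
B: has gelatin, so not vegetarian — reject
C: has honey, so not paleo — reject
D: has chicken stock, so not vegetarian — reject
E: not usable as a binder; has honey, so not paleo — out
F: has barley, so not paleo; has crab, so not vegetarian — no
G: vegetarian, paleo — keep
H: not usable as a binder; has honey, so not paleo (and 1 more) — reject
I: has rye, so not paleo; has gelatin, so not vegetarian — out
J: has honey, so not paleo — no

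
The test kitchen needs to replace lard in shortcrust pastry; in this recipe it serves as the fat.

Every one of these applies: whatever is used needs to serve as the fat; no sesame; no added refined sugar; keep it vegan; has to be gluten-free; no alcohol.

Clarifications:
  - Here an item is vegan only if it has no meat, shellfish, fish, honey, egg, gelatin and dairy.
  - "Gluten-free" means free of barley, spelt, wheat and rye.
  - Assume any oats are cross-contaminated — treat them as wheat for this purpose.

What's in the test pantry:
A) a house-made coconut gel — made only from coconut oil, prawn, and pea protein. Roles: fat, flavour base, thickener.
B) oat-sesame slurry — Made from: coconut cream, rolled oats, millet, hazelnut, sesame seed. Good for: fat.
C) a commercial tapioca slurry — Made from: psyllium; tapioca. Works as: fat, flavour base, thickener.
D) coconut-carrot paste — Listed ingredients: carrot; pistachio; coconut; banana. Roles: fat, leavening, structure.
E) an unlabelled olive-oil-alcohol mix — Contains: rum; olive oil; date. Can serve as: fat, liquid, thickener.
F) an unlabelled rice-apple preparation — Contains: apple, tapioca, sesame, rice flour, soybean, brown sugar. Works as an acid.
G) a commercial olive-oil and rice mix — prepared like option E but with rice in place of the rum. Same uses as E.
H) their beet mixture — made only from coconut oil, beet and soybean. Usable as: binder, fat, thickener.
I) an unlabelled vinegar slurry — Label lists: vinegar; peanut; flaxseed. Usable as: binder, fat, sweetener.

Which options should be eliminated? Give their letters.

A, B, E, F

A: has prawn, so not vegan — no
B: has rolled oats, so not gluten-free; has sesame seed, so not sesame-free — reject
C: all constraints satisfied — valid
D: nothing on the exclusion list — keep
E: has rum, so not alcohol-free — reject
F: not usable as a fat; has sesame, so not sesame-free (and 1 more) — out
G: only rice, olive oil and date; none excluded — valid
H: nothing on the exclusion list — keep
I: nothing on the exclusion list — OK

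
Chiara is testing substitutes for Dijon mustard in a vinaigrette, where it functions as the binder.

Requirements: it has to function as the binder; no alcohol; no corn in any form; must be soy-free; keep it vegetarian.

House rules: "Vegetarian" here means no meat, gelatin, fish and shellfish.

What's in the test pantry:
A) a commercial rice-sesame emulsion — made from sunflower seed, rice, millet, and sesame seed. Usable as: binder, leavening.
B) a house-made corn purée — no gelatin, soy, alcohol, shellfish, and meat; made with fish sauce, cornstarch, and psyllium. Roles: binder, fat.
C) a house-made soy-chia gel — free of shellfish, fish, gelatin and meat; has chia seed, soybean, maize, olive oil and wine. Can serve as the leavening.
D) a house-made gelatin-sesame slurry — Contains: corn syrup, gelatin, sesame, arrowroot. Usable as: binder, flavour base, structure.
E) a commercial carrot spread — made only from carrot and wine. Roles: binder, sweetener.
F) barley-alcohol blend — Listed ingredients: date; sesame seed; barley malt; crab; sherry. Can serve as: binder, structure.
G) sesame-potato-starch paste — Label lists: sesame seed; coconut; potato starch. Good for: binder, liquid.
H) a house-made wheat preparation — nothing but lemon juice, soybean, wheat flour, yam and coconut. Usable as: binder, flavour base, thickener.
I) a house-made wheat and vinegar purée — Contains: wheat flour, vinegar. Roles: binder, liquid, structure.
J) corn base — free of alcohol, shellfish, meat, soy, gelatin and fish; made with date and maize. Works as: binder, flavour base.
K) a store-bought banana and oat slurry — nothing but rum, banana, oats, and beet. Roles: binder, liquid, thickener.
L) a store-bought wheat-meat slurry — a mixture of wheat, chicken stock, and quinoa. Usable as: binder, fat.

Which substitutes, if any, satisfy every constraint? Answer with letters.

A, G, I

A: all constraints satisfied — keep
B: has fish sauce, so not vegetarian; has cornstarch, so not corn-free — no
C: not usable as a binder; has soybean, so not soy-free (and 2 more) — no
D: has gelatin, so not vegetarian; has corn syrup, so not corn-free — no
E: has wine, so not alcohol-free — out
F: has crab, so not vegetarian; has sherry, so not alcohol-free — no
G: only coconut, sesame seed, and potato starch; none excluded — valid
H: has soybean, so not soy-free — no
I: only wheat flour and vinegar; none excluded — keep
J: has maize, so not corn-free — no
K: has rum, so not alcohol-free — reject
L: has chicken stock, so not vegetarian — no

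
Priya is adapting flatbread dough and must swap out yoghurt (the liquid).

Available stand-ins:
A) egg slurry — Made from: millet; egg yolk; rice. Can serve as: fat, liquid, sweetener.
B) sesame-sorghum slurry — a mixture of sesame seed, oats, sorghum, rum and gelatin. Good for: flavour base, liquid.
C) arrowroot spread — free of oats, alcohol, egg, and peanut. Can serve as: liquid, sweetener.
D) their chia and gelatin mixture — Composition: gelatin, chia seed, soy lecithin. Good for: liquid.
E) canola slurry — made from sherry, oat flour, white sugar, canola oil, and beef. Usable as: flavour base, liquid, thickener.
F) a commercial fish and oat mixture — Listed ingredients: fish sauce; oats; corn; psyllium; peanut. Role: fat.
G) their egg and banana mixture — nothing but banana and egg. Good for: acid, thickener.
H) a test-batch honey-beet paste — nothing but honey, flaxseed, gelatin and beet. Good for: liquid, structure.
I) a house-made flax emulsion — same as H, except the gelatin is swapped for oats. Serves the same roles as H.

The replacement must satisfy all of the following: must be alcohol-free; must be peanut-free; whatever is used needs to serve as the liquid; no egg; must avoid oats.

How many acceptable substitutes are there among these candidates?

A: has egg yolk, so not egg-free — reject
B: has rum, so not alcohol-free; has oats, so not oat-free — reject
C: all constraints satisfied — OK
D: only gelatin, soy lecithin and chia seed; none excluded — valid
E: has sherry, so not alcohol-free; has oat flour, so not oat-free — no
F: not usable as a liquid; has oats, so not oat-free (and 1 more) — no
G: not usable as a liquid; has egg, so not egg-free — reject
H: gelatin and honey etc. — none of it excluded — OK
I: has oats, so not oat-free — no

3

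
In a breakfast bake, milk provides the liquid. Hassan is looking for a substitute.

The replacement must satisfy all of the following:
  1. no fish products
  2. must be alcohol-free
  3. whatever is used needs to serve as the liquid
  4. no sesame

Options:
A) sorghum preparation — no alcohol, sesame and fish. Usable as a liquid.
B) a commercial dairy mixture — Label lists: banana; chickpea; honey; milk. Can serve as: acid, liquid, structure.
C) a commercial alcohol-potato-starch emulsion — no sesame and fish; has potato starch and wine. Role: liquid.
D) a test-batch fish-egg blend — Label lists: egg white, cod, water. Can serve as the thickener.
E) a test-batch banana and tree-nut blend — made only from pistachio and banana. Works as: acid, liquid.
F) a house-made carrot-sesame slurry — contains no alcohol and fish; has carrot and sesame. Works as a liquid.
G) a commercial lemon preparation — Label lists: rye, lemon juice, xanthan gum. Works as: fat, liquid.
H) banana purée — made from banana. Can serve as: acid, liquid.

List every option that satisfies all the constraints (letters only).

A: nothing on the exclusion list — keep
B: works as a liquid, no sesame, no alcohol — keep
C: has wine, so not alcohol-free — no
D: not usable as a liquid; has cod, so not fish-free — reject
E: nothing on the exclusion list — OK
F: has sesame, so not sesame-free — reject
G: only rye, xanthan gum, and lemon juice; none excluded — valid
H: every rule checks out — valid

A, B, E, G, H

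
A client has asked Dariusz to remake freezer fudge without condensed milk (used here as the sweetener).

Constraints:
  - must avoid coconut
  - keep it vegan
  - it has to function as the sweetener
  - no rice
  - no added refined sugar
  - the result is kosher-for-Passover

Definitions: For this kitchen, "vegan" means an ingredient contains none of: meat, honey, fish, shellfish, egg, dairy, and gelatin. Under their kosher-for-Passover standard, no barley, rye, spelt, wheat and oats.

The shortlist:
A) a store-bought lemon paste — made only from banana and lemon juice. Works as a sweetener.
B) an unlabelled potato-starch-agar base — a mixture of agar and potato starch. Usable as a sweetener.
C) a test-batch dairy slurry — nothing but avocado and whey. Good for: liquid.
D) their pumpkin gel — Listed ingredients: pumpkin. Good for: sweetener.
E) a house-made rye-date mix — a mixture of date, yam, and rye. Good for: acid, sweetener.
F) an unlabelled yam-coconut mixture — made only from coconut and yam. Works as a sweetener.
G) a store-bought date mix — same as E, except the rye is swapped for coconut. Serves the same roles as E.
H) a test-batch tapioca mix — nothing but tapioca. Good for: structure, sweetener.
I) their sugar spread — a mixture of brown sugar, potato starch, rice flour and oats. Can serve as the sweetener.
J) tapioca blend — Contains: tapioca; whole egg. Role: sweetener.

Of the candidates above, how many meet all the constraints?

4

A: only lemon juice and banana; none excluded — valid
B: only potato starch and agar; none excluded — OK
C: not usable as a sweetener; has whey, so not vegan — reject
D: only pumpkin; none excluded — valid
E: has rye, so not kosher-for-Passover — out
F: has coconut, so not coconut-free — out
G: has coconut, so not coconut-free — no
H: every rule checks out — keep
I: has oats, so not kosher-for-Passover; has rice flour, so not rice-free (and 1 more) — reject
J: has whole egg, so not vegan — no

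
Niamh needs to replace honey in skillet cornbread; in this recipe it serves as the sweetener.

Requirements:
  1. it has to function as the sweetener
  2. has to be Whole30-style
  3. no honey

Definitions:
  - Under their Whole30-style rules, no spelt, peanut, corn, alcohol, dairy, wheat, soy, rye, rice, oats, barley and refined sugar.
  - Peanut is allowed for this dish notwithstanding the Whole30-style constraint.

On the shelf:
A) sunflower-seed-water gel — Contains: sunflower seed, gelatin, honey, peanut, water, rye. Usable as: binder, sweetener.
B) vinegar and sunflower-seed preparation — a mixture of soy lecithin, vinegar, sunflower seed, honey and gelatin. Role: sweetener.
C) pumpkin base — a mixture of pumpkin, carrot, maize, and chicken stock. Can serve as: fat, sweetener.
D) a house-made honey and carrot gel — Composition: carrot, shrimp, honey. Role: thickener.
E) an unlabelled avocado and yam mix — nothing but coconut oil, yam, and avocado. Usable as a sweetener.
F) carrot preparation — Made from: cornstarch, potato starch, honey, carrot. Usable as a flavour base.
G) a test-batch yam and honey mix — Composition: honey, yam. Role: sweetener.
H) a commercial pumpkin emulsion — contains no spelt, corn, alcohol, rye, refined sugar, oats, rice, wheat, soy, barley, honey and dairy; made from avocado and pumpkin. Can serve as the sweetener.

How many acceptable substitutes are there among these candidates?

2

A: has rye, so not Whole30-style; has honey, so not honey-free — out
B: has soy lecithin, so not Whole30-style; has honey, so not honey-free — out
C: has maize, so not Whole30-style — out
D: not usable as a sweetener; has honey, so not honey-free — no
E: works as a sweetener, no honey, Whole30-style — keep
F: not usable as a sweetener; has cornstarch, so not Whole30-style (and 1 more) — out
G: has honey, so not honey-free — reject
H: every rule checks out — keep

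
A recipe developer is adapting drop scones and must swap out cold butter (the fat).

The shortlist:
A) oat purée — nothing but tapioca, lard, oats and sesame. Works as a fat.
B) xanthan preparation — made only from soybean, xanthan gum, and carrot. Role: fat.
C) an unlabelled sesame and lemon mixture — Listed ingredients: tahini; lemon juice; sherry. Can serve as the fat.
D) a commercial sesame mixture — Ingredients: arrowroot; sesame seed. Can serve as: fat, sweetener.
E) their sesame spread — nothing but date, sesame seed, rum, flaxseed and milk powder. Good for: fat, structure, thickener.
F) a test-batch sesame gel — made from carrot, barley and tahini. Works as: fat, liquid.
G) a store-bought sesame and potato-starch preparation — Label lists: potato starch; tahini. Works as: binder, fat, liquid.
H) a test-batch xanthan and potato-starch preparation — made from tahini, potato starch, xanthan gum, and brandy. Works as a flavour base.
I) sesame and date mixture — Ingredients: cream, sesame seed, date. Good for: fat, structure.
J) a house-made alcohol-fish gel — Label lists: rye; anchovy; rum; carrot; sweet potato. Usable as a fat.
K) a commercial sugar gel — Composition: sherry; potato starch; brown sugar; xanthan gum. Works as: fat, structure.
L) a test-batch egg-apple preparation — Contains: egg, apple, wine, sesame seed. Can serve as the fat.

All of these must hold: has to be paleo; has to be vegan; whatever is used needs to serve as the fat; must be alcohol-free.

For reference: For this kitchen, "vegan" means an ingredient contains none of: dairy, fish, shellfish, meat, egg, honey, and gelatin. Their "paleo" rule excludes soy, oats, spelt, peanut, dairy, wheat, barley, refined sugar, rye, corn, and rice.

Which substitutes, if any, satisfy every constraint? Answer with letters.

A: has lard, so not vegan; has oats, so not paleo — out
B: has soybean, so not paleo — no
C: has sherry, so not alcohol-free — out
D: nothing on the exclusion list — keep
E: has milk powder, so not vegan; has milk powder, so not paleo (and 1 more) — reject
F: has barley, so not paleo — no
G: works as a fat, no alcohol, paleo — keep
H: not usable as a fat; has brandy, so not alcohol-free — out
I: has cream, so not vegan; has cream, so not paleo — reject
J: has anchovy, so not vegan; has rye, so not paleo (and 1 more) — out
K: has brown sugar, so not paleo; has sherry, so not alcohol-free — no
L: has egg, so not vegan; has wine, so not alcohol-free — reject

D, G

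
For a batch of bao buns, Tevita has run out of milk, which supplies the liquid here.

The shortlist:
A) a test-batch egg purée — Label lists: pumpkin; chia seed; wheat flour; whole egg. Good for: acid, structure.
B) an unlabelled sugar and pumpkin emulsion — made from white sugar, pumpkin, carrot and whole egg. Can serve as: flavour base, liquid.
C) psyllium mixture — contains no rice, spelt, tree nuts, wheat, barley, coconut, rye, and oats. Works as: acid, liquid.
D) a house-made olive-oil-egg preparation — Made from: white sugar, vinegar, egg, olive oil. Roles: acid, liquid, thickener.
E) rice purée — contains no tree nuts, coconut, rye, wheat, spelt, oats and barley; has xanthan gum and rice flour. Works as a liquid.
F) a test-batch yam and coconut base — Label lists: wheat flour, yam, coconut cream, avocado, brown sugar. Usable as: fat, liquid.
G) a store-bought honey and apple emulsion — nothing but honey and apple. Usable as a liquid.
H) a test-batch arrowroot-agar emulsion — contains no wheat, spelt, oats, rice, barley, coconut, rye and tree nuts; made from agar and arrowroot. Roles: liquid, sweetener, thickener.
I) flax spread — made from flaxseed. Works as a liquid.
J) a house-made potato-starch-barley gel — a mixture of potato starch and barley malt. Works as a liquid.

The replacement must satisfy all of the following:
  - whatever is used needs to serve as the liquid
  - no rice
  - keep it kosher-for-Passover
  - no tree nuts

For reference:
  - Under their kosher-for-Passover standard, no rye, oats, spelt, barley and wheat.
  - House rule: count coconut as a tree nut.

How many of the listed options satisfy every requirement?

6

A: not usable as a liquid; has wheat flour, so not kosher-for-Passover — out
B: works as a liquid, kosher-for-Passover, no rice — OK
C: kosher-for-Passover, no rice — valid
D: egg and white sugar etc. — none of it excluded — valid
E: has rice flour, so not rice-free — no
F: has wheat flour, so not kosher-for-Passover; has coconut cream, so not tree-nut-free — out
G: every rule checks out — valid
H: kosher-for-Passover, tree-nut-free — valid
I: works as a liquid, kosher-for-Passover, tree-nut-free — keep
J: has barley malt, so not kosher-for-Passover — out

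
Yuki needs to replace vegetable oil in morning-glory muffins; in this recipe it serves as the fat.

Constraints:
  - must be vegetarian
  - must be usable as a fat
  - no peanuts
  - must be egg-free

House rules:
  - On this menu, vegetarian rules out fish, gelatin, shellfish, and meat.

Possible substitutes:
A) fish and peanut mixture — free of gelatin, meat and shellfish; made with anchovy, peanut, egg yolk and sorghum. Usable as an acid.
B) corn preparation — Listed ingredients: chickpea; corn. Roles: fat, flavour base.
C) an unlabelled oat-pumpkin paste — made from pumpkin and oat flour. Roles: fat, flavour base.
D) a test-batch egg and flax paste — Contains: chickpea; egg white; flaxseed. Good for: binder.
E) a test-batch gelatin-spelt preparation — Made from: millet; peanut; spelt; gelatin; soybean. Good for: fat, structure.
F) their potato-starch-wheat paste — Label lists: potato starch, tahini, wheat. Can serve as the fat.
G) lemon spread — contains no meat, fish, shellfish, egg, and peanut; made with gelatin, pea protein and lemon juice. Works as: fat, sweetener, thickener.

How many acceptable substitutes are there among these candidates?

3

A: not usable as a fat; has anchovy, so not vegetarian (and 2 more) — reject
B: works as a fat, vegetarian, no peanut — OK
C: every rule checks out — keep
D: not usable as a fat; has egg white, so not egg-free — reject
E: has gelatin, so not vegetarian; has peanut, so not peanut-free — no
F: no egg, vegetarian — keep
G: has gelatin, so not vegetarian — out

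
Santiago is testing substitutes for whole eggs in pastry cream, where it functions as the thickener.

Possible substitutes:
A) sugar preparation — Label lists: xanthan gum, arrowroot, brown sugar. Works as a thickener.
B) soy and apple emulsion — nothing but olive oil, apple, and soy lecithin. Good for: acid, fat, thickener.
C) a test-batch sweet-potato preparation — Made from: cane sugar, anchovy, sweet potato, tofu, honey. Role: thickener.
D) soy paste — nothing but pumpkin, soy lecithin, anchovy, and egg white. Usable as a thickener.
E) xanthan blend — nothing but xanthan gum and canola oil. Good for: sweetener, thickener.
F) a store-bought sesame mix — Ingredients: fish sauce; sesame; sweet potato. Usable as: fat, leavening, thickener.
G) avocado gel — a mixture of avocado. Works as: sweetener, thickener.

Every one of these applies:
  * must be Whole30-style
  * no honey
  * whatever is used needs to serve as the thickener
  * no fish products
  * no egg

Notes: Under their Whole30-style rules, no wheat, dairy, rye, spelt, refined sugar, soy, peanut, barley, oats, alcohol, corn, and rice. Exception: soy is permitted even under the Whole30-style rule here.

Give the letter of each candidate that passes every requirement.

B, E, G

A: has brown sugar, so not Whole30-style — reject
B: soy is permitted under the Whole30-style carve-out; nothing else excluded — keep
C: has cane sugar, so not Whole30-style; has honey, so not honey-free (and 1 more) — no
D: has egg white, so not egg-free; has anchovy, so not fish-free — reject
E: works as a thickener, Whole30-style, no honey — valid
F: has fish sauce, so not fish-free — no
G: Whole30-style, no fish — valid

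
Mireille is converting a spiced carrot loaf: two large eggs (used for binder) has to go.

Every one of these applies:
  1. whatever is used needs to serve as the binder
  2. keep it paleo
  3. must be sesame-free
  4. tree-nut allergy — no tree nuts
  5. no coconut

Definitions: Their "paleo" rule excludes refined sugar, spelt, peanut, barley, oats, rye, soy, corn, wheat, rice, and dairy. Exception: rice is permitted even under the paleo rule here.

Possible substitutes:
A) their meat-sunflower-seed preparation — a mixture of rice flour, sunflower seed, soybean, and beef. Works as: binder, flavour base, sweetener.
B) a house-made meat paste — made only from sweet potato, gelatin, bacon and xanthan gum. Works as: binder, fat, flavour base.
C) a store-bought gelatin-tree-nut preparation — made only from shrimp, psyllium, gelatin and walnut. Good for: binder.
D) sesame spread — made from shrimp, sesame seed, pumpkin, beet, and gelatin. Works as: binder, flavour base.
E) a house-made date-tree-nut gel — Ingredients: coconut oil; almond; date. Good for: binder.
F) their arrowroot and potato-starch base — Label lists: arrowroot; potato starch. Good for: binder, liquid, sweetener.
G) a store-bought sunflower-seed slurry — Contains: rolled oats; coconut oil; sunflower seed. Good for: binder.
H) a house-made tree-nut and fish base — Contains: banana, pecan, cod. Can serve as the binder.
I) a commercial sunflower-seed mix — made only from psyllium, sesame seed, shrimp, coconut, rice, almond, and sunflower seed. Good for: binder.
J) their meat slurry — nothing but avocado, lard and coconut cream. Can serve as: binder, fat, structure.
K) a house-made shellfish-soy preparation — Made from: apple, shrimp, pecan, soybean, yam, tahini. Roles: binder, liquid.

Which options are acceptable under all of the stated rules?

A: has soybean, so not paleo — out
B: works as a binder, no tree nuts, paleo — OK
C: has walnut, so not tree-nut-free — no
D: has sesame seed, so not sesame-free — reject
E: has almond, so not tree-nut-free; has coconut oil, so not coconut-free — out
F: works as a binder, no coconut, no sesame — OK
G: has rolled oats, so not paleo; has coconut oil, so not coconut-free — no
H: has pecan, so not tree-nut-free — no
I: has almond, so not tree-nut-free; has sesame seed, so not sesame-free (and 1 more) — out
J: has coconut cream, so not coconut-free — reject
K: has soybean, so not paleo; has pecan, so not tree-nut-free (and 1 more) — no

B, F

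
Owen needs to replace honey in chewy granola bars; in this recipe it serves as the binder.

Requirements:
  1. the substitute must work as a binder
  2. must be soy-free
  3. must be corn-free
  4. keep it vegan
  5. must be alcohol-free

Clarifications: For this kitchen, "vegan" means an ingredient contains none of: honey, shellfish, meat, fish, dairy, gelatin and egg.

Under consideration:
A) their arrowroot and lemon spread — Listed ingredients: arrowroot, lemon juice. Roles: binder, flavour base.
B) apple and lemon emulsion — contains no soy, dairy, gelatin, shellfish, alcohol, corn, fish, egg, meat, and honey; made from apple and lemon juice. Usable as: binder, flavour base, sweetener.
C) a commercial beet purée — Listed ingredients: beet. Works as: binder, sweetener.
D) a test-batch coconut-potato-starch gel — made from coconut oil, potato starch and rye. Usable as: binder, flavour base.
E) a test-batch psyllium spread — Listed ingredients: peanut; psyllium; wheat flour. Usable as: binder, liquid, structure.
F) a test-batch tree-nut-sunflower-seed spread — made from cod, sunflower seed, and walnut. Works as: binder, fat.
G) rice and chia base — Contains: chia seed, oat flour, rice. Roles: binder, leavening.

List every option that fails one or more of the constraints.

A: nothing on the exclusion list — valid
B: all constraints satisfied — OK
C: only beet; none excluded — keep
D: only coconut oil, rye, and potato starch; none excluded — keep
E: only peanut, wheat flour and psyllium; none excluded — valid
F: has cod, so not vegan — reject
G: only oat flour, rice and chia seed; none excluded — valid

F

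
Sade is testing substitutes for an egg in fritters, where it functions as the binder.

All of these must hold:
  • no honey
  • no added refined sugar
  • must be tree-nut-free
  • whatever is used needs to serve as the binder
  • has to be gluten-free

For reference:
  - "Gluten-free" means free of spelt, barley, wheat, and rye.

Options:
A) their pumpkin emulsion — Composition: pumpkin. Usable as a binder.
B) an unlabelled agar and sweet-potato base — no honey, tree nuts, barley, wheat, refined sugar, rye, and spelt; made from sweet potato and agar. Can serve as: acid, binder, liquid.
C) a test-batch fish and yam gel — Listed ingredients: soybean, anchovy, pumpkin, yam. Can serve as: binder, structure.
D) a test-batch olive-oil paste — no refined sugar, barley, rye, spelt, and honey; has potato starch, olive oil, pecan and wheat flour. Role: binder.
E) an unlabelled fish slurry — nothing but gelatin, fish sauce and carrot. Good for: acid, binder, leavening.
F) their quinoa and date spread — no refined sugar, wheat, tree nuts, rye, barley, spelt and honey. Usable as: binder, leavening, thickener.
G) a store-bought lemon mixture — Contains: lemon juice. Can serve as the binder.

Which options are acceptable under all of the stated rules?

A, B, C, E, F, G

A: works as a binder, no honey, no tree nuts — valid
B: all constraints satisfied — valid
C: works as a binder, no honey, no refined sugar — OK
D: has wheat flour, so not gluten-free; has pecan, so not tree-nut-free — reject
E: no honey, no refined sugar — valid
F: gluten-free, no refined sugar — valid
G: works as a binder, no tree nuts, gluten-free — OK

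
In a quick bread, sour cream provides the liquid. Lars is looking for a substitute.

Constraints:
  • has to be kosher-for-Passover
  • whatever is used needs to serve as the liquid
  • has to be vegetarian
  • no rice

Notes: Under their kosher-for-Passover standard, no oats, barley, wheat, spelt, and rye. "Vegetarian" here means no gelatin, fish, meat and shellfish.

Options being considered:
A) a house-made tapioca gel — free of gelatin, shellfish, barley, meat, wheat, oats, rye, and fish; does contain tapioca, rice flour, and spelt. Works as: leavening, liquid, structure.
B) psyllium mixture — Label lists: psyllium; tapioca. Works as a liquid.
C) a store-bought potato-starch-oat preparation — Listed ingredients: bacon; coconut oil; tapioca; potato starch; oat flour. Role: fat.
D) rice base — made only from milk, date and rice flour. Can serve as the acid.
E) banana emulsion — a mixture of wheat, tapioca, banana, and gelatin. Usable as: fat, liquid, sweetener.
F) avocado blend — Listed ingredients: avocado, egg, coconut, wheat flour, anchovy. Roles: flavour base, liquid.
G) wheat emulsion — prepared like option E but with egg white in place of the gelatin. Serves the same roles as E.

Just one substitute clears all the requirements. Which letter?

A: has spelt, so not kosher-for-Passover; has rice flour, so not rice-free — reject
B: nothing on the exclusion list — OK
C: not usable as a liquid; has oat flour, so not kosher-for-Passover (and 1 more) — out
D: not usable as a liquid; has rice flour, so not rice-free — out
E: has wheat, so not kosher-for-Passover; has gelatin, so not vegetarian — no
F: has wheat flour, so not kosher-for-Passover; has anchovy, so not vegetarian — reject
G: has wheat, so not kosher-for-Passover — reject

B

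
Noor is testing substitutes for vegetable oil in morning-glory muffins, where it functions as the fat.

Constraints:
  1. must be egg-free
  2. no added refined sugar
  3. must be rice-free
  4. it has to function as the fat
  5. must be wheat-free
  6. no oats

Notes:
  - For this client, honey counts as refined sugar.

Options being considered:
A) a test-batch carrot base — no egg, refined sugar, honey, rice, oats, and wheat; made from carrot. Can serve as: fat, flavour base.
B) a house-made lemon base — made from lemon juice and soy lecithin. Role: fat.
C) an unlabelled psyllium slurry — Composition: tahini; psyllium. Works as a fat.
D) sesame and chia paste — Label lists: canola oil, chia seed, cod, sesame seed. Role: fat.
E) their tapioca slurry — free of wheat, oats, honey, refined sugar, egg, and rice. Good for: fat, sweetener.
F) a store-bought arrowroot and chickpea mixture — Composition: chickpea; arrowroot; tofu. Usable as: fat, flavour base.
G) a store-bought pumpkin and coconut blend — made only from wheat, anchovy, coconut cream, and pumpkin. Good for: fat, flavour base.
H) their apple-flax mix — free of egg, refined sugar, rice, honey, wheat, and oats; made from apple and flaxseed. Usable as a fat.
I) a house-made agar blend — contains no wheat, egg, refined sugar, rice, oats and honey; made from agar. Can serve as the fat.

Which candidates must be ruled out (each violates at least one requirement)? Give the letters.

G

A: all constraints satisfied — OK
B: no oats, no egg — keep
C: no oats, no egg — OK
D: no wheat, no egg — OK
E: every rule checks out — keep
F: all constraints satisfied — OK
G: has wheat, so not wheat-free — no
H: nothing on the exclusion list — OK
I: works as a fat, no rice, no oats — OK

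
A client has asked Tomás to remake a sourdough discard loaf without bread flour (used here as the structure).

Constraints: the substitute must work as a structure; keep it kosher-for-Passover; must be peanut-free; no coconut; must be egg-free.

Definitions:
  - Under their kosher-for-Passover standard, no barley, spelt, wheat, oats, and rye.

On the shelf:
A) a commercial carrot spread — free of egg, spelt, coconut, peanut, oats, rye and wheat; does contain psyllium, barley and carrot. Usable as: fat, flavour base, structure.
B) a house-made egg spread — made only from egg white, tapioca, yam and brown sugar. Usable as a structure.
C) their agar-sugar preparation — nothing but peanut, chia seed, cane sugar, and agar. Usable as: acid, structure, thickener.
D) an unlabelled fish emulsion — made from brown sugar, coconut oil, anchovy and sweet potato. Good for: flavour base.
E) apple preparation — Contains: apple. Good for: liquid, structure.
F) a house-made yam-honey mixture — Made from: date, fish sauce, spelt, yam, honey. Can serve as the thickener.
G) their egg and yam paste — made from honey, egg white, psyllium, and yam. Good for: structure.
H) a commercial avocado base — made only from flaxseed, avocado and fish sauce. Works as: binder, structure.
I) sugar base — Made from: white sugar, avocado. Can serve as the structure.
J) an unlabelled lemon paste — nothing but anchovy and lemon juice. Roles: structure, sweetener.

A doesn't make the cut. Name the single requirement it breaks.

usable as a structure: satisfied
kosher-for-Passover: has barley — fails
egg-free: satisfied
peanut-free: satisfied
coconut-free: satisfied

kosher-for-Passover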